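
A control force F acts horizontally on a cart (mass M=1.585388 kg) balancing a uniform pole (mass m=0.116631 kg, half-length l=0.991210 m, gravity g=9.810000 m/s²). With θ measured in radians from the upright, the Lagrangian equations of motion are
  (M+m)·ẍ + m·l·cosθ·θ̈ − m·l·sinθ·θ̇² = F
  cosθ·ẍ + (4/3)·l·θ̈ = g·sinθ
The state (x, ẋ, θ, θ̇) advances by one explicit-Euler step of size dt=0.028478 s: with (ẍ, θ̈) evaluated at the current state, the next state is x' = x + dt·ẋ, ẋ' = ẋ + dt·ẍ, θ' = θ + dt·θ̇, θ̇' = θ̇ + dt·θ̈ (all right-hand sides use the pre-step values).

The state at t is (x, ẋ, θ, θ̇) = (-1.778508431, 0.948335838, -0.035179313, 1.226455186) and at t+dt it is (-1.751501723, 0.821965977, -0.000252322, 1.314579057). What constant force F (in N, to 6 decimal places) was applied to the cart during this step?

ẍ = (ẋ'−ẋ)/dt = (0.821965977−0.948335838)/0.028478 = -4.437456
θ̈ = (θ̇'−θ̇)/dt = (1.314579057−1.226455186)/0.028478 = 3.094454
sinθ=-0.035172, cosθ=0.999381
F = (M+m)·ẍ + m·l·cosθ·θ̈ − m·l·sinθ·θ̇² = -7.552634 + 0.357516 − -0.006116 = -7.189002

F = -7.189002 N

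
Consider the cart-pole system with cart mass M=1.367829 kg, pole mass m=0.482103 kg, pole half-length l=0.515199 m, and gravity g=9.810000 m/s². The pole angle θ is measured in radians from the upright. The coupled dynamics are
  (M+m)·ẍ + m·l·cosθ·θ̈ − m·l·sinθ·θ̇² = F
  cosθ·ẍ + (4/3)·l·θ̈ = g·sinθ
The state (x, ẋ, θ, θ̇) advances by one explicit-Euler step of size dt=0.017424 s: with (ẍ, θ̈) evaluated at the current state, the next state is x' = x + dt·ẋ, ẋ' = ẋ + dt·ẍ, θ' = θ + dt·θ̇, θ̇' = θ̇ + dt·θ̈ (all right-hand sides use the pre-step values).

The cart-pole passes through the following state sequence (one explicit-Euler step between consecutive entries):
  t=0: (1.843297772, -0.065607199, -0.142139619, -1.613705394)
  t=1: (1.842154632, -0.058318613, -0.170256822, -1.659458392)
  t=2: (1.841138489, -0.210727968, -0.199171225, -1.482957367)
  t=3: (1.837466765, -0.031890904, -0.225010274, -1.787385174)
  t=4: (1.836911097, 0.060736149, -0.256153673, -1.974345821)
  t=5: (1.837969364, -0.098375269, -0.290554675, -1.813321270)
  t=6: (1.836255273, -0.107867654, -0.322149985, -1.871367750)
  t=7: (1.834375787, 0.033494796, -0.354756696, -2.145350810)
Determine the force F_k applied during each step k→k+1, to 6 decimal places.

F_0 = 0.219834 N
F_1 = -13.585994 N
F_2 = 14.841646 N
F_3 = 7.413457 N
F_4 = -14.427285 N
F_5 = -1.566618 N
F_6 = 11.579346 N

step 0→1:
  ẍ = (ẋ'−ẋ)/dt = (-0.058318613−-0.065607199)/0.017424 = 0.418307
  θ̈ = (θ̇'−θ̇)/dt = (-1.659458392−-1.613705394)/0.017424 = -2.625861
  sinθ=-0.141661, cosθ=0.989915
  F = (M+m)·ẍ + m·l·cosθ·θ̈ − m·l·sinθ·θ̇² = 0.773840 + -0.645631 − -0.091625 = 0.219834
step 1→2:
  ẍ = (ẋ'−ẋ)/dt = (-0.210727968−-0.058318613)/0.017424 = -8.747093
  θ̈ = (θ̇'−θ̇)/dt = (-1.482957367−-1.659458392)/0.017424 = 10.129765
  sinθ=-0.169435, cosθ=0.985541
  F = (M+m)·ẍ + m·l·cosθ·θ̈ − m·l·sinθ·θ̇² = -16.181528 + 2.479642 − -0.115892 = -13.585994
step 2→3:
  ẍ = (ẋ'−ẋ)/dt = (-0.031890904−-0.210727968)/0.017424 = 10.263835
  θ̈ = (θ̇'−θ̇)/dt = (-1.787385174−-1.482957367)/0.017424 = -17.471752
  sinθ=-0.197857, cosθ=0.980231
  F = (M+m)·ẍ + m·l·cosθ·θ̈ − m·l·sinθ·θ̇² = 18.987397 + -4.253826 − -0.108075 = 14.841646
step 3→4:
  ẍ = (ẋ'−ẋ)/dt = (0.060736149−-0.031890904)/0.017424 = 5.316061
  θ̈ = (θ̇'−θ̇)/dt = (-1.974345821−-1.787385174)/0.017424 = -10.730065
  sinθ=-0.223116, cosθ=0.974792
  F = (M+m)·ẍ + m·l·cosθ·θ̈ − m·l·sinθ·θ̇² = 9.834352 + -2.597940 − -0.177045 = 7.413457
step 4→5:
  ẍ = (ẋ'−ẋ)/dt = (-0.098375269−0.060736149)/0.017424 = -9.131739
  θ̈ = (θ̇'−θ̇)/dt = (-1.813321270−-1.974345821)/0.017424 = 9.241538
  sinθ=-0.253362, cosθ=0.967372
  F = (M+m)·ẍ + m·l·cosθ·θ̈ − m·l·sinθ·θ̇² = -16.893096 + 2.220508 − -0.245303 = -14.427285
step 5→6:
  ẍ = (ẋ'−ẋ)/dt = (-0.107867654−-0.098375269)/0.017424 = -0.544788
  θ̈ = (θ̇'−θ̇)/dt = (-1.871367750−-1.813321270)/0.017424 = -3.331410
  sinθ=-0.286484, cosθ=0.958085
  F = (M+m)·ẍ + m·l·cosθ·θ̈ − m·l·sinθ·θ̇² = -1.007821 + -0.792770 − -0.233972 = -1.566618
step 6→7:
  ẍ = (ẋ'−ẋ)/dt = (0.033494796−-0.107867654)/0.017424 = 8.113088
  θ̈ = (θ̇'−θ̇)/dt = (-2.145350810−-1.871367750)/0.017424 = -15.724464
  sinθ=-0.316607, cosθ=0.948557
  F = (M+m)·ẍ + m·l·cosθ·θ̈ − m·l·sinθ·θ̇² = 15.008662 + -3.704709 − -0.275393 = 11.579346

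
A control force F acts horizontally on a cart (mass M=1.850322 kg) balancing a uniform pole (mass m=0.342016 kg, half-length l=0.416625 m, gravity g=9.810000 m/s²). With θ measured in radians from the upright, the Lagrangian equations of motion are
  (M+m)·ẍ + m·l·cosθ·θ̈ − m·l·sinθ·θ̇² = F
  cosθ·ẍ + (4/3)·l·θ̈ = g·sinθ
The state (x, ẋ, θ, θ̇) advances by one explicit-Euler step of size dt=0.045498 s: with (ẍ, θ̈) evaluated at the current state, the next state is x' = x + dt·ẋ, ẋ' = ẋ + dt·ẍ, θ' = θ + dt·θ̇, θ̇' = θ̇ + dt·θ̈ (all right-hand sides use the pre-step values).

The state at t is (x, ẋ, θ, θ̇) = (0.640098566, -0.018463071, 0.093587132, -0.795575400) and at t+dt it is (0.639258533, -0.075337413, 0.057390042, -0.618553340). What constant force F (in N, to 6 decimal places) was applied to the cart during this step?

ẍ = (ẋ'−ẋ)/dt = (-0.075337413−-0.018463071)/0.045498 = -1.250040
θ̈ = (θ̇'−θ̇)/dt = (-0.618553340−-0.795575400)/0.045498 = 3.890766
sinθ=0.093451, cosθ=0.995624
F = (M+m)·ẍ + m·l·cosθ·θ̈ − m·l·sinθ·θ̇² = -2.740511 + 0.551978 − 0.008428 = -2.196961

F = -2.196961 N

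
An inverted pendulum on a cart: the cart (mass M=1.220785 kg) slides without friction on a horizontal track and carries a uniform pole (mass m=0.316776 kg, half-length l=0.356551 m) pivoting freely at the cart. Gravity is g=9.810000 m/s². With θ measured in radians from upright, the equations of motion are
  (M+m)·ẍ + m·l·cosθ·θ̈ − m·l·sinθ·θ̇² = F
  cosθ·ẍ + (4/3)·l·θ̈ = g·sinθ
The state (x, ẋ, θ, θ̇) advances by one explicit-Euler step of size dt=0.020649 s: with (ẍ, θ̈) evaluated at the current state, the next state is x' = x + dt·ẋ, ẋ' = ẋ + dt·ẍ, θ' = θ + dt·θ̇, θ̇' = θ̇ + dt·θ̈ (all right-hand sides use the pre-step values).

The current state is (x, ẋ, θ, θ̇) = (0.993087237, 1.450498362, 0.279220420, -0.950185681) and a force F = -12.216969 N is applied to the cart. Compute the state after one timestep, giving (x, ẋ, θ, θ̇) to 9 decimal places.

(1.023038578, 1.249866394, 0.259600036, -0.427069196)

sinθ=0.275606345, cosθ=0.961270588
temp = (F + m·l·θ̇²·sinθ)/(M+m) = (-12.216969 + 0.028104774)/1.537561 = -7.927402051
θ̈ = (g·sinθ − cosθ·temp)/(l·(4/3 − m·cos²θ/(M+m))) = 25.333744244
ẍ = temp − m·l·θ̈·cosθ/(M+m) = -9.716304303
Euler: x'=0.993087237+0.020649·1.450498362=1.023038578, ẋ'=1.450498362+0.020649·-9.716304303=1.249866394
       θ'=0.279220420+0.020649·-0.950185681=0.259600036, θ̇'=-0.950185681+0.020649·25.333744244=-0.427069196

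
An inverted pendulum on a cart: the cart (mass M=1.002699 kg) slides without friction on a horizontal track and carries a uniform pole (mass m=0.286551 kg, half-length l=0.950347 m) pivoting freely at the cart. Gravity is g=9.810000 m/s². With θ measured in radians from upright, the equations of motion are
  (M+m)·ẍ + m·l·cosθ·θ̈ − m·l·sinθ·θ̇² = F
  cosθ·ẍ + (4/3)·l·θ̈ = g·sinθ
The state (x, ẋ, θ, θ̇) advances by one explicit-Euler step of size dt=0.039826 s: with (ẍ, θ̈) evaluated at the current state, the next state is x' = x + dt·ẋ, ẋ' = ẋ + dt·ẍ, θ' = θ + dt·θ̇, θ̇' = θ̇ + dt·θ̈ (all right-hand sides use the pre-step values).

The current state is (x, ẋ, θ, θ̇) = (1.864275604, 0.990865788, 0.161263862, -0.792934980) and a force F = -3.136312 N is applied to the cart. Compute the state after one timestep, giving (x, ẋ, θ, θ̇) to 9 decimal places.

(1.903737825, 0.863889489, 0.129684433, -0.644520183)

sinθ=0.160565798, cosθ=0.987025139
temp = (F + m·l·θ̇²·sinθ)/(M+m) = (-3.136312 + 0.027492380)/1.289250 = -2.411339632
θ̈ = (g·sinθ − cosθ·temp)/(l·(4/3 − m·cos²θ/(M+m))) = 3.726580543
ẍ = temp − m·l·θ̈·cosθ/(M+m) = -3.188276486
Euler: x'=1.864275604+0.039826·0.990865788=1.903737825, ẋ'=0.990865788+0.039826·-3.188276486=0.863889489
       θ'=0.161263862+0.039826·-0.792934980=0.129684433, θ̇'=-0.792934980+0.039826·3.726580543=-0.644520183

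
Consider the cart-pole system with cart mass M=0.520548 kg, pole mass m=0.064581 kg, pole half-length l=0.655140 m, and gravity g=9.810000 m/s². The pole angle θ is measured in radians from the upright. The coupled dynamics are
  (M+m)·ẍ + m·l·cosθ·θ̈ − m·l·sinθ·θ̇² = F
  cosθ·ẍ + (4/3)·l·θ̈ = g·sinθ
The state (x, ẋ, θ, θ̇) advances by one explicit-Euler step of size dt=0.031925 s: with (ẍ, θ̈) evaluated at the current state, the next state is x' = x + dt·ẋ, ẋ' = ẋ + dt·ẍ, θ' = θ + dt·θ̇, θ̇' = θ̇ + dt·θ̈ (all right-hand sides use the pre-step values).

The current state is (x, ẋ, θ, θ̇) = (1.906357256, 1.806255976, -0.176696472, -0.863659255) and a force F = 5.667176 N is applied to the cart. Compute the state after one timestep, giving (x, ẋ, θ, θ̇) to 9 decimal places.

(1.964021978, 2.146976680, -0.204268794, -1.310662917)

sinθ=-0.175778447, cosθ=0.984429752
temp = (F + m·l·θ̇²·sinθ)/(M+m) = (5.667176 + -0.005547399)/0.585129 = 9.675863957
θ̈ = (g·sinθ − cosθ·temp)/(l·(4/3 − m·cos²θ/(M+m))) = -14.001680888
ẍ = temp − m·l·θ̈·cosθ/(M+m) = 10.672535745
Euler: x'=1.906357256+0.031925·1.806255976=1.964021978, ẋ'=1.806255976+0.031925·10.672535745=2.146976680
       θ'=-0.176696472+0.031925·-0.863659255=-0.204268794, θ̇'=-0.863659255+0.031925·-14.001680888=-1.310662917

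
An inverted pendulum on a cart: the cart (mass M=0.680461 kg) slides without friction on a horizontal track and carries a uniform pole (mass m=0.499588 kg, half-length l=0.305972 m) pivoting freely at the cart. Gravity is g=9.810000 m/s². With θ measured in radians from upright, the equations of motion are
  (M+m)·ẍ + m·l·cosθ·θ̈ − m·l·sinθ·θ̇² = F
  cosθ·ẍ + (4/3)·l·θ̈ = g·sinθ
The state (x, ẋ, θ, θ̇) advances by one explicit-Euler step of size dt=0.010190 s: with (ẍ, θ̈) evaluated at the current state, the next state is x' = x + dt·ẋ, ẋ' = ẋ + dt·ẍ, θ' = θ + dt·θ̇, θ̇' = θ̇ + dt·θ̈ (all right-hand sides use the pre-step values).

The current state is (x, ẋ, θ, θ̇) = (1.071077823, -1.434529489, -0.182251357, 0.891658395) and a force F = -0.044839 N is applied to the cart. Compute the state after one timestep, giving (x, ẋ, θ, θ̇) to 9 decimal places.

(1.056459968, -1.427197885, -0.173165358, 0.829574170)

sinθ=-0.181244101, cosθ=0.983438140
temp = (F + m·l·θ̇²·sinθ)/(M+m) = (-0.044839 + -0.022026960)/1.180049 = -0.056663715
θ̈ = (g·sinθ − cosθ·temp)/(l·(4/3 − m·cos²θ/(M+m))) = -6.092661876
ẍ = temp − m·l·θ̈·cosθ/(M+m) = 0.719490046
Euler: x'=1.071077823+0.010190·-1.434529489=1.056459968, ẋ'=-1.434529489+0.010190·0.719490046=-1.427197885
       θ'=-0.182251357+0.010190·0.891658395=-0.173165358, θ̇'=0.891658395+0.010190·-6.092661876=0.829574170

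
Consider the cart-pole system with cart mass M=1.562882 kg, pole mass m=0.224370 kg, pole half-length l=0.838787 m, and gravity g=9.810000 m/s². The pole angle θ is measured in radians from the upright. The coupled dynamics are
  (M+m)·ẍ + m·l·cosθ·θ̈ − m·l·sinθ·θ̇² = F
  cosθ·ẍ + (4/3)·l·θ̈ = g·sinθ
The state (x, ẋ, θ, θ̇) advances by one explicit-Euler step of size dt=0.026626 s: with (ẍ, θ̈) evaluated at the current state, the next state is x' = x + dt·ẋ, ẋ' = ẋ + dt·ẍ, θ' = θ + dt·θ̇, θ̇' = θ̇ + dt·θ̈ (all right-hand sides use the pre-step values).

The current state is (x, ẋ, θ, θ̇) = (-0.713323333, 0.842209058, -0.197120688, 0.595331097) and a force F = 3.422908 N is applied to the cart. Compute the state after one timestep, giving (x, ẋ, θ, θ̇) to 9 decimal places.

(-0.690898675, 0.903258861, -0.181269402, 0.496060170)

sinθ=-0.195846594, cosθ=0.980634545
temp = (F + m·l·θ̇²·sinθ)/(M+m) = (3.422908 + -0.013063202)/1.787252 = 1.907870182
θ̈ = (g·sinθ − cosθ·temp)/(l·(4/3 − m·cos²θ/(M+m))) = -3.728345483
ẍ = temp − m·l·θ̈·cosθ/(M+m) = 2.292864238
Euler: x'=-0.713323333+0.026626·0.842209058=-0.690898675, ẋ'=0.842209058+0.026626·2.292864238=0.903258861
       θ'=-0.197120688+0.026626·0.595331097=-0.181269402, θ̇'=0.595331097+0.026626·-3.728345483=0.496060170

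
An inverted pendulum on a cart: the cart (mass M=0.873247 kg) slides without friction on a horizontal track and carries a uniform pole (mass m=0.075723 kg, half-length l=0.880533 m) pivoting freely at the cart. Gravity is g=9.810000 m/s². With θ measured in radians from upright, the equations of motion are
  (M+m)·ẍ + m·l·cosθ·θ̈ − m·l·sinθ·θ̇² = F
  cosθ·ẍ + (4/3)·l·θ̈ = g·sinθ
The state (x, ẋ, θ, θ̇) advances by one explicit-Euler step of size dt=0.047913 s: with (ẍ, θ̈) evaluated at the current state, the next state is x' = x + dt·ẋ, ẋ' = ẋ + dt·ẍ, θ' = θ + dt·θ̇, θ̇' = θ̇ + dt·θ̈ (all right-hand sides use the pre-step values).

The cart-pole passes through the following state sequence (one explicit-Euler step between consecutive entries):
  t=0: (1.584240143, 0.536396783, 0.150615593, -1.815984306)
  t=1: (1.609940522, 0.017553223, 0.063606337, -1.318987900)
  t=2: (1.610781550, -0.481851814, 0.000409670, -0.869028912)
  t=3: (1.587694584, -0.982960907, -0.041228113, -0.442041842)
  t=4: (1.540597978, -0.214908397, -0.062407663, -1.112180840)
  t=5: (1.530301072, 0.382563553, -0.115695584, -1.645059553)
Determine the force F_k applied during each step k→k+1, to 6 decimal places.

F_0 = -9.625465 N
F_1 = -9.273738 N
F_2 = -9.330838 N
F_3 = 14.280882 N
F_4 = 11.098617 N

step 0→1:
  ẍ = (ẋ'−ẋ)/dt = (0.017553223−0.536396783)/0.047913 = -10.828868
  θ̈ = (θ̇'−θ̇)/dt = (-1.318987900−-1.815984306)/0.047913 = 10.372893
  sinθ=0.150047, cosθ=0.988679
  F = (M+m)·ẍ + m·l·cosθ·θ̈ − m·l·sinθ·θ̇² = -10.276271 + 0.683799 − 0.032993 = -9.625465
step 1→2:
  ẍ = (ẋ'−ẋ)/dt = (-0.481851814−0.017553223)/0.047913 = -10.423164
  θ̈ = (θ̇'−θ̇)/dt = (-0.869028912−-1.318987900)/0.047913 = 9.391167
  sinθ=0.063563, cosθ=0.997978
  F = (M+m)·ẍ + m·l·cosθ·θ̈ − m·l·sinθ·θ̇² = -9.891270 + 0.624905 − 0.007373 = -9.273738
step 2→3:
  ẍ = (ẋ'−ẋ)/dt = (-0.982960907−-0.481851814)/0.047913 = -10.458729
  θ̈ = (θ̇'−θ̇)/dt = (-0.442041842−-0.869028912)/0.047913 = 8.911716
  sinθ=0.000410, cosθ=1.000000
  F = (M+m)·ẍ + m·l·cosθ·θ̈ − m·l·sinθ·θ̇² = -9.925020 + 0.594203 − 0.000021 = -9.330838
step 3→4:
  ẍ = (ẋ'−ẋ)/dt = (-0.214908397−-0.982960907)/0.047913 = 16.030149
  θ̈ = (θ̇'−θ̇)/dt = (-1.112180840−-0.442041842)/0.047913 = -13.986580
  sinθ=-0.041216, cosθ=0.999150
  F = (M+m)·ẍ + m·l·cosθ·θ̈ − m·l·sinθ·θ̇² = 15.212130 + -0.931785 − -0.000537 = 14.280882
step 4→5:
  ẍ = (ẋ'−ẋ)/dt = (0.382563553−-0.214908397)/0.047913 = 12.469934
  θ̈ = (θ̇'−θ̇)/dt = (-1.645059553−-1.112180840)/0.047913 = -11.121798
  sinθ=-0.062367, cosθ=0.998053
  F = (M+m)·ẍ + m·l·cosθ·θ̈ − m·l·sinθ·θ̇² = 11.833593 + -0.740120 − -0.005144 = 11.098617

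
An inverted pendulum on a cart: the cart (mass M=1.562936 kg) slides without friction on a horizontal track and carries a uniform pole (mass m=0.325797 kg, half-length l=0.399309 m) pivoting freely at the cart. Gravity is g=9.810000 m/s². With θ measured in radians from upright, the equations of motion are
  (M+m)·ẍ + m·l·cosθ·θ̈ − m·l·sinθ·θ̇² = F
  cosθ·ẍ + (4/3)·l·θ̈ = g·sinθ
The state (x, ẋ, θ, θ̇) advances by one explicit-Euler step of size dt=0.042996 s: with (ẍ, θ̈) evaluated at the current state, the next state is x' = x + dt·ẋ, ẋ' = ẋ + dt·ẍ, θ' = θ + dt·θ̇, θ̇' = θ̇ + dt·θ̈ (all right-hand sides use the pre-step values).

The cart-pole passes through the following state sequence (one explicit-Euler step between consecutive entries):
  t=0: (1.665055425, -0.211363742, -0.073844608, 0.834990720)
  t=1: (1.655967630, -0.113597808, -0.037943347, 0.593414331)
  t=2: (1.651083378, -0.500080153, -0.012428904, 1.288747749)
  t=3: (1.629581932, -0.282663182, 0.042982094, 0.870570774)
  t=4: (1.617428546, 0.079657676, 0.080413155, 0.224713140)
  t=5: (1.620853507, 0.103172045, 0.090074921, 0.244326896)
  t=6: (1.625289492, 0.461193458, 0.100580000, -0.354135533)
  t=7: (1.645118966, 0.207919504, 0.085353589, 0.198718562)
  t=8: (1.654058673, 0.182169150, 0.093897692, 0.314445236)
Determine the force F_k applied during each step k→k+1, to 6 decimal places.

step 0→1:
  ẍ = (ẋ'−ẋ)/dt = (-0.113597808−-0.211363742)/0.042996 = 2.273838
  θ̈ = (θ̇'−θ̇)/dt = (0.593414331−0.834990720)/0.042996 = -5.618578
  sinθ=-0.073778, cosθ=0.997275
  F = (M+m)·ẍ + m·l·cosθ·θ̈ − m·l·sinθ·θ̇² = 4.294673 + -0.728949 − -0.006692 = 3.572415
step 1→2:
  ẍ = (ẋ'−ẋ)/dt = (-0.500080153−-0.113597808)/0.042996 = -8.988798
  θ̈ = (θ̇'−θ̇)/dt = (1.288747749−0.593414331)/0.042996 = 16.172049
  sinθ=-0.037934, cosθ=0.999280
  F = (M+m)·ẍ + m·l·cosθ·θ̈ − m·l·sinθ·θ̇² = -16.977439 + 2.102367 − -0.001738 = -14.873334
step 2→3:
  ẍ = (ẋ'−ẋ)/dt = (-0.282663182−-0.500080153)/0.042996 = 5.056679
  θ̈ = (θ̇'−θ̇)/dt = (0.870570774−1.288747749)/0.042996 = -9.725951
  sinθ=-0.012429, cosθ=0.999923
  F = (M+m)·ẍ + m·l·cosθ·θ̈ − m·l·sinθ·θ̇² = 9.550717 + -1.265187 − -0.002685 = 8.288215
step 3→4:
  ẍ = (ẋ'−ẋ)/dt = (0.079657676−-0.282663182)/0.042996 = 8.426850
  θ̈ = (θ̇'−θ̇)/dt = (0.224713140−0.870570774)/0.042996 = -15.021342
  sinθ=0.042969, cosθ=0.999076
  F = (M+m)·ẍ + m·l·cosθ·θ̈ − m·l·sinθ·θ̇² = 15.916070 + -1.952377 − 0.004237 = 13.959457
step 4→5:
  ẍ = (ẋ'−ẋ)/dt = (0.103172045−0.079657676)/0.042996 = 0.546897
  θ̈ = (θ̇'−θ̇)/dt = (0.244326896−0.224713140)/0.042996 = 0.456176
  sinθ=0.080327, cosθ=0.996769
  F = (M+m)·ẍ + m·l·cosθ·θ̈ − m·l·sinθ·θ̇² = 1.032942 + 0.059154 − 0.000528 = 1.091568
step 5→6:
  ẍ = (ẋ'−ẋ)/dt = (0.461193458−0.103172045)/0.042996 = 8.326854
  θ̈ = (θ̇'−θ̇)/dt = (-0.354135533−0.244326896)/0.042996 = -13.919026
  sinθ=0.089953, cosθ=0.995946
  F = (M+m)·ẍ + m·l·cosθ·θ̈ − m·l·sinθ·θ̇² = 15.727204 + -1.803436 − 0.000699 = 13.923069
step 6→7:
  ẍ = (ẋ'−ẋ)/dt = (0.207919504−0.461193458)/0.042996 = -5.890640
  θ̈ = (θ̇'−θ̇)/dt = (0.198718562−-0.354135533)/0.042996 = 12.858268
  sinθ=0.100411, cosθ=0.994946
  F = (M+m)·ẍ + m·l·cosθ·θ̈ − m·l·sinθ·θ̇² = -11.125846 + 1.664325 − 0.001638 = -9.463159
step 7→8:
  ẍ = (ẋ'−ẋ)/dt = (0.182169150−0.207919504)/0.042996 = -0.598901
  θ̈ = (θ̇'−θ̇)/dt = (0.314445236−0.198718562)/0.042996 = 2.691568
  sinθ=0.085250, cosθ=0.996360
  F = (M+m)·ẍ + m·l·cosθ·θ̈ − m·l·sinθ·θ̇² = -1.131164 + 0.348881 − 0.000438 = -0.782721

F_0 = 3.572415 N
F_1 = -14.873334 N
F_2 = 8.288215 N
F_3 = 13.959457 N
F_4 = 1.091568 N
F_5 = 13.923069 N
F_6 = -9.463159 N
F_7 = -0.782721 N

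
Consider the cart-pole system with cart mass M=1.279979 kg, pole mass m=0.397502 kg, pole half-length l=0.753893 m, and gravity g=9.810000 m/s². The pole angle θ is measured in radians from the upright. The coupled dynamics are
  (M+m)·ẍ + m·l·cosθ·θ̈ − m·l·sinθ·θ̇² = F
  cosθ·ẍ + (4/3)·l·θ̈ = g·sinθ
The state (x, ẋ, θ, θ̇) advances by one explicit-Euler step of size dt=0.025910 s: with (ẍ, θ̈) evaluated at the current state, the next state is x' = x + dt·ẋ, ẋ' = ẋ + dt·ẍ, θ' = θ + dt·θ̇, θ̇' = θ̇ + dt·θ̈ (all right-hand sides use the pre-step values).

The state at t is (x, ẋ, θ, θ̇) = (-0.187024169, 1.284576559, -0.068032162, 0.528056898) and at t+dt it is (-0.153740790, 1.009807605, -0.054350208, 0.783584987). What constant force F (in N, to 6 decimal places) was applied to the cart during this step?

ẍ = (ẋ'−ẋ)/dt = (1.009807605−1.284576559)/0.025910 = -10.604745
θ̈ = (θ̇'−θ̇)/dt = (0.783584987−0.528056898)/0.025910 = 9.862142
sinθ=-0.067980, cosθ=0.997687
F = (M+m)·ẍ + m·l·cosθ·θ̈ − m·l·sinθ·θ̇² = -17.789259 + 2.948590 − -0.005681 = -14.834988

F = -14.834988 N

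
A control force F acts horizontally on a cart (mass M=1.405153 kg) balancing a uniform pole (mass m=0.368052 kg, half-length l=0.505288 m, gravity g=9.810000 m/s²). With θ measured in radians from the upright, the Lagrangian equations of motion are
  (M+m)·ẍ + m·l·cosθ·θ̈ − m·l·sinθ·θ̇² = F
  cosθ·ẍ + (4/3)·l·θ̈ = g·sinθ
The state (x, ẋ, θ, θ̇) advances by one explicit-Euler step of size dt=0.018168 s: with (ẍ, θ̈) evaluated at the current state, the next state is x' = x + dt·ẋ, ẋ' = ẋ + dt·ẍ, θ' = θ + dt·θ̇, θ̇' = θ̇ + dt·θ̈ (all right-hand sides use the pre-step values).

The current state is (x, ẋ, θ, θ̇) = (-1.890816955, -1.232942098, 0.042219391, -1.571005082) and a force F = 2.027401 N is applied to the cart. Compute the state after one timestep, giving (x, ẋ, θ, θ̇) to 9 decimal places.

sinθ=0.042206850, cosθ=0.999108894
temp = (F + m·l·θ̇²·sinθ)/(M+m) = (2.027401 + 0.019372527)/1.773205 = 1.154279131
θ̈ = (g·sinθ − cosθ·temp)/(l·(4/3 − m·cos²θ/(M+m))) = -1.299066559
ẍ = temp − m·l·θ̈·cosθ/(M+m) = 1.290402738
Euler: x'=-1.890816955+0.018168·-1.232942098=-1.913217047, ẋ'=-1.232942098+0.018168·1.290402738=-1.209498061
       θ'=0.042219391+0.018168·-1.571005082=0.013677371, θ̇'=-1.571005082+0.018168·-1.299066559=-1.594606523

(-1.913217047, -1.209498061, 0.013677371, -1.594606523)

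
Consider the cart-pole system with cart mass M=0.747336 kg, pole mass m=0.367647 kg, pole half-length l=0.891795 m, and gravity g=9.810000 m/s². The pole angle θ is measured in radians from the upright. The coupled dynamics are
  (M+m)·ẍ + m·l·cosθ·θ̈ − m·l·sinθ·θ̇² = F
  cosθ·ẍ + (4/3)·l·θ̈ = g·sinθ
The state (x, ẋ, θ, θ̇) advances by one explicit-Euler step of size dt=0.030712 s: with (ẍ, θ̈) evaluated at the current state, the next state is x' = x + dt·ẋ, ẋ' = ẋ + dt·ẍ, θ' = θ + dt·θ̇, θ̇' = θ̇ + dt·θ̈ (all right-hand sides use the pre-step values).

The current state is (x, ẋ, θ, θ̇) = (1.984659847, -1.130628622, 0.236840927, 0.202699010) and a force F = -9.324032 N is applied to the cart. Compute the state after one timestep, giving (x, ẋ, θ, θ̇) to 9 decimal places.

(1.949935981, -1.487839123, 0.243066219, 0.554178281)

sinθ=0.234632918, cosθ=0.972084047
temp = (F + m·l·θ̇²·sinθ)/(M+m) = (-9.324032 + 0.003160736)/1.114983 = -8.359653254
θ̈ = (g·sinθ − cosθ·temp)/(l·(4/3 − m·cos²θ/(M+m))) = 11.444362838
ẍ = temp − m·l·θ̈·cosθ/(M+m) = -11.630974905
Euler: x'=1.984659847+0.030712·-1.130628622=1.949935981, ẋ'=-1.130628622+0.030712·-11.630974905=-1.487839123
       θ'=0.236840927+0.030712·0.202699010=0.243066219, θ̇'=0.202699010+0.030712·11.444362838=0.554178281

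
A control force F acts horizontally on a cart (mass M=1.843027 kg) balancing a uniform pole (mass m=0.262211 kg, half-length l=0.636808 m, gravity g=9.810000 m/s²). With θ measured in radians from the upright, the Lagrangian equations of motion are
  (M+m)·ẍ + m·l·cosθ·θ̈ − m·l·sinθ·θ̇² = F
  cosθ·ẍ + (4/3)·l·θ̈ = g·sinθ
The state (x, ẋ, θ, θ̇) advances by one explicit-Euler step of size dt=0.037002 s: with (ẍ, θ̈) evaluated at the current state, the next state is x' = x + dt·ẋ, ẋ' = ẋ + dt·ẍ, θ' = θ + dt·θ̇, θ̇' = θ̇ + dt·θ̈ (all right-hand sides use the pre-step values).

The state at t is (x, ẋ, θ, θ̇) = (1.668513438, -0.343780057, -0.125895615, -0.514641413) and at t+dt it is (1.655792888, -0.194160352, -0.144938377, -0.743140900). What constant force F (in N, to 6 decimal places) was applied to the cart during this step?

F = 7.495220 N

ẍ = (ẋ'−ẋ)/dt = (-0.194160352−-0.343780057)/0.037002 = 4.043557
θ̈ = (θ̇'−θ̇)/dt = (-0.743140900−-0.514641413)/0.037002 = -6.175328
sinθ=-0.125563, cosθ=0.992086
F = (M+m)·ẍ + m·l·cosθ·θ̈ − m·l·sinθ·θ̇² = 8.512650 + -1.022983 − -0.005553 = 7.495220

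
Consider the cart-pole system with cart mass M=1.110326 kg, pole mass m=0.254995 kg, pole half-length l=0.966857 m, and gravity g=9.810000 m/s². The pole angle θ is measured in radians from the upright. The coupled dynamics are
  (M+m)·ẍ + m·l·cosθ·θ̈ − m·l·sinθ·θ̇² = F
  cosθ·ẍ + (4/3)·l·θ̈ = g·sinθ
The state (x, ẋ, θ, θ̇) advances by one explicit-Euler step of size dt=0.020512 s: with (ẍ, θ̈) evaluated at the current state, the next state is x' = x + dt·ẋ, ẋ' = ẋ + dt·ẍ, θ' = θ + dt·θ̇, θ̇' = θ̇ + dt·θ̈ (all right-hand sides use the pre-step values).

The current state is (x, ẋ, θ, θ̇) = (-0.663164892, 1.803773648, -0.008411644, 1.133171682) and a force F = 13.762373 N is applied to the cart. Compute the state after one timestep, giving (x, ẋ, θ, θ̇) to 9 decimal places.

sinθ=-0.008411545, cosθ=0.999964622
temp = (F + m·l·θ̇²·sinθ)/(M+m) = (13.762373 + -0.002662938)/1.365321 = 10.078003680
θ̈ = (g·sinθ − cosθ·temp)/(l·(4/3 − m·cos²θ/(M+m))) = -9.165027438
ẍ = temp − m·l·θ̈·cosθ/(M+m) = 11.732925740
Euler: x'=-0.663164892+0.020512·1.803773648=-0.626165887, ẋ'=1.803773648+0.020512·11.732925740=2.044439421
       θ'=-0.008411644+0.020512·1.133171682=0.014831974, θ̇'=1.133171682+0.020512·-9.165027438=0.945178639

(-0.626165887, 2.044439421, 0.014831974, 0.945178639)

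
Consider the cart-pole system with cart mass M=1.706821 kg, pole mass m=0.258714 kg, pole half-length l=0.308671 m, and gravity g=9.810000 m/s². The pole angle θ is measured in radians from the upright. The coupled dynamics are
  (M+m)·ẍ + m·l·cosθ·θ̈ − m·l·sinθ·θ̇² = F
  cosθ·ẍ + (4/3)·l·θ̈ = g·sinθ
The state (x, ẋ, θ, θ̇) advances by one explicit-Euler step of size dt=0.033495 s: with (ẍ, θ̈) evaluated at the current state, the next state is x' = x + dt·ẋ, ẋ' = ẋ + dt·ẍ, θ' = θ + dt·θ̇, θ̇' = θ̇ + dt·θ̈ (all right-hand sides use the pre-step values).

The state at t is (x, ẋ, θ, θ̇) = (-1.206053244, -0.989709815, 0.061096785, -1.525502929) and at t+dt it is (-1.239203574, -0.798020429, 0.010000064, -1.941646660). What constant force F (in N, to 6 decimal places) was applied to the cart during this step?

F = 10.246960 N

ẍ = (ẋ'−ẋ)/dt = (-0.798020429−-0.989709815)/0.033495 = 5.722925
θ̈ = (θ̇'−θ̇)/dt = (-1.941646660−-1.525502929)/0.033495 = -12.424055
sinθ=0.061059, cosθ=0.998134
F = (M+m)·ẍ + m·l·cosθ·θ̈ − m·l·sinθ·θ̇² = 11.248610 + -0.990303 − 0.011347 = 10.246960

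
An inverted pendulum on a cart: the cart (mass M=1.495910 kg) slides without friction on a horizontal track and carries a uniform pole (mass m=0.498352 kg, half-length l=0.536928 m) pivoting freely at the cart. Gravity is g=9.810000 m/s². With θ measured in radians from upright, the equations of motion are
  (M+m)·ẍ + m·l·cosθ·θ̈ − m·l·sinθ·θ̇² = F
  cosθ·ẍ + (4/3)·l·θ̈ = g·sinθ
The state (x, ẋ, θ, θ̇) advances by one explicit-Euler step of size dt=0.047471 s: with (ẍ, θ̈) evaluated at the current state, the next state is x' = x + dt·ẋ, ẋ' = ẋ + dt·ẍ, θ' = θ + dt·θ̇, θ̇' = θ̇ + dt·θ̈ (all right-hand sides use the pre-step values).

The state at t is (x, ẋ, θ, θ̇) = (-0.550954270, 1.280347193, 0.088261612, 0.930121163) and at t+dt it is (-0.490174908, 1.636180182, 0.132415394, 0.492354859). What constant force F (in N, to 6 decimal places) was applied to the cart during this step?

F = 12.470232 N

ẍ = (ẋ'−ẋ)/dt = (1.636180182−1.280347193)/0.047471 = 7.495797
θ̈ = (θ̇'−θ̇)/dt = (0.492354859−0.930121163)/0.047471 = -9.221763
sinθ=0.088147, cosθ=0.996107
F = (M+m)·ẍ + m·l·cosθ·θ̈ − m·l·sinθ·θ̇² = 14.948584 + -2.457946 − 0.020405 = 12.470232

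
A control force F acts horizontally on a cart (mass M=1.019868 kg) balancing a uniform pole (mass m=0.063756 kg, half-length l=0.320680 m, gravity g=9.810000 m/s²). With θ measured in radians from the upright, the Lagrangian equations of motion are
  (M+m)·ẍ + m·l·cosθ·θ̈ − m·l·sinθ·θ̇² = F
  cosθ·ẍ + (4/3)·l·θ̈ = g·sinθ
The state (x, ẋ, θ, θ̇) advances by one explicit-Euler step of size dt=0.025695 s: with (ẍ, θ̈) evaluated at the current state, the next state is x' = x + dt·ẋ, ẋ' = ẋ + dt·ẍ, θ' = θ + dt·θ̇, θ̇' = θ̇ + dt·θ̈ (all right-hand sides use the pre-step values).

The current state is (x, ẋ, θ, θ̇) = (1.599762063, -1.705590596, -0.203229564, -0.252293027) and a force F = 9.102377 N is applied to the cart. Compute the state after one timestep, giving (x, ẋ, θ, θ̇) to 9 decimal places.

sinθ=-0.201833477, cosθ=0.979419853
temp = (F + m·l·θ̇²·sinθ)/(M+m) = (9.102377 + -0.000262662)/1.083624 = 8.399697993
θ̈ = (g·sinθ − cosθ·temp)/(l·(4/3 − m·cos²θ/(M+m))) = -24.926629096
ẍ = temp − m·l·θ̈·cosθ/(M+m) = 8.860322220
Euler: x'=1.599762063+0.025695·-1.705590596=1.555936913, ẋ'=-1.705590596+0.025695·8.860322220=-1.477924617
       θ'=-0.203229564+0.025695·-0.252293027=-0.209712233, θ̇'=-0.252293027+0.025695·-24.926629096=-0.892782762

(1.555936913, -1.477924617, -0.209712233, -0.892782762)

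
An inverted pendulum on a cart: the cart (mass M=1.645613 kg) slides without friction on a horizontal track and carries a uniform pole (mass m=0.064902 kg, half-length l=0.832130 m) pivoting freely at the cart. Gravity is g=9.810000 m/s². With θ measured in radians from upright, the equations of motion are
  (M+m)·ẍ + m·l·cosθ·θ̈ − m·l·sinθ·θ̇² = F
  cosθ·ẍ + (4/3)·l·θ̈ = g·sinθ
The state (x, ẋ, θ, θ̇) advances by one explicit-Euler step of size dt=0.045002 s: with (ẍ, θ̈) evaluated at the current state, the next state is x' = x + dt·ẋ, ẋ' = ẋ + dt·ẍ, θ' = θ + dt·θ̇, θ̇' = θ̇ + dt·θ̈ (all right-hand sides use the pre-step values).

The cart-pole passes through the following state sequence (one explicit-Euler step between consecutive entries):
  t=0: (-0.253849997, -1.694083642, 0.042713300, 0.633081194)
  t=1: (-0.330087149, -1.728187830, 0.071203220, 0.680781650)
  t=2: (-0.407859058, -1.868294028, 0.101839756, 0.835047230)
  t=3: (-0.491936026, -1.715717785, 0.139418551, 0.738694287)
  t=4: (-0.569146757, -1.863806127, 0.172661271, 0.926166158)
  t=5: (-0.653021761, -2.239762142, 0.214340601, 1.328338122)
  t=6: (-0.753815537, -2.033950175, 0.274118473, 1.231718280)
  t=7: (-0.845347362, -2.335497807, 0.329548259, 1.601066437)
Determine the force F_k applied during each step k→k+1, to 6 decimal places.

step 0→1:
  ẍ = (ẋ'−ẋ)/dt = (-1.728187830−-1.694083642)/0.045002 = -0.757837
  θ̈ = (θ̇'−θ̇)/dt = (0.680781650−0.633081194)/0.045002 = 1.059963
  sinθ=0.042700, cosθ=0.999088
  F = (M+m)·ẍ + m·l·cosθ·θ̈ − m·l·sinθ·θ̇² = -1.296292 + 0.057193 − 0.000924 = -1.240023
step 1→2:
  ẍ = (ẋ'−ẋ)/dt = (-1.868294028−-1.728187830)/0.045002 = -3.113333
  θ̈ = (θ̇'−θ̇)/dt = (0.835047230−0.680781650)/0.045002 = 3.427972
  sinθ=0.071143, cosθ=0.997466
  F = (M+m)·ẍ + m·l·cosθ·θ̈ − m·l·sinθ·θ̇² = -5.325402 + 0.184665 − 0.001781 = -5.142518
step 2→3:
  ẍ = (ẋ'−ẋ)/dt = (-1.715717785−-1.868294028)/0.045002 = 3.390432
  θ̈ = (θ̇'−θ̇)/dt = (0.738694287−0.835047230)/0.045002 = -2.141081
  sinθ=0.101664, cosθ=0.994819
  F = (M+m)·ẍ + m·l·cosθ·θ̈ − m·l·sinθ·θ̇² = 5.799386 + -0.115034 − 0.003829 = 5.680523
step 3→4:
  ẍ = (ẋ'−ẋ)/dt = (-1.863806127−-1.715717785)/0.045002 = -3.290706
  θ̈ = (θ̇'−θ̇)/dt = (0.926166158−0.738694287)/0.045002 = 4.165856
  sinθ=0.138967, cosθ=0.990297
  F = (M+m)·ẍ + m·l·cosθ·θ̈ − m·l·sinθ·θ̇² = -5.628802 + 0.222802 − 0.004095 = -5.410095
step 4→5:
  ẍ = (ẋ'−ẋ)/dt = (-2.239762142−-1.863806127)/0.045002 = -8.354207
  θ̈ = (θ̇'−θ̇)/dt = (1.328338122−0.926166158)/0.045002 = 8.936758
  sinθ=0.171805, cosθ=0.985131
  F = (M+m)·ẍ + m·l·cosθ·θ̈ − m·l·sinθ·θ̇² = -14.289996 + 0.475470 − 0.007959 = -13.822485
step 5→6:
  ẍ = (ẋ'−ẋ)/dt = (-2.033950175−-2.239762142)/0.045002 = 4.573396
  θ̈ = (θ̇'−θ̇)/dt = (1.231718280−1.328338122)/0.045002 = -2.147012
  sinθ=0.212703, cosθ=0.977117
  F = (M+m)·ẍ + m·l·cosθ·θ̈ − m·l·sinθ·θ̇² = 7.822862 + -0.113300 − 0.020269 = 7.689293
step 6→7:
  ẍ = (ẋ'−ẋ)/dt = (-2.335497807−-2.033950175)/0.045002 = -6.700761
  θ̈ = (θ̇'−θ̇)/dt = (1.601066437−1.231718280)/0.045002 = 8.207372
  sinθ=0.270698, cosθ=0.962664
  F = (M+m)·ẍ + m·l·cosθ·θ̈ − m·l·sinθ·θ̇² = -11.461752 + 0.426705 − 0.022180 = -11.057226

F_0 = -1.240023 N
F_1 = -5.142518 N
F_2 = 5.680523 N
F_3 = -5.410095 N
F_4 = -13.822485 N
F_5 = 7.689293 N
F_6 = -11.057226 N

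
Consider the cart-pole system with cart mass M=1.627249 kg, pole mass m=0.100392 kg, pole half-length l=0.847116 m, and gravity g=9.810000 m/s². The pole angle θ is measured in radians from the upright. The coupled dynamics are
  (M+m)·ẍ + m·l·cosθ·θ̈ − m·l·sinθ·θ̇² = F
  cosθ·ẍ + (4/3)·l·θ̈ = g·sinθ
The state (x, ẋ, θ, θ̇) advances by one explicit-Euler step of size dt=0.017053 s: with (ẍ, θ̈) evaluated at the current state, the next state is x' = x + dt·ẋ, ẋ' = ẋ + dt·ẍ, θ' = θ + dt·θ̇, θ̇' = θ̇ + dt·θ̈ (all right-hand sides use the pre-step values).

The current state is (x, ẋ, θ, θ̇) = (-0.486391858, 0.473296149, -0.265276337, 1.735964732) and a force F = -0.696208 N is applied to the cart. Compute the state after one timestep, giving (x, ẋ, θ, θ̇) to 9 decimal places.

(-0.478320739, 0.467364752, -0.235672930, 1.702201223)

sinθ=-0.262175949, cosθ=0.965020089
temp = (F + m·l·θ̇²·sinθ)/(M+m) = (-0.696208 + -0.067191856)/1.727641 = -0.441874125
θ̈ = (g·sinθ − cosθ·temp)/(l·(4/3 − m·cos²θ/(M+m))) = -1.979916096
ẍ = temp − m·l·θ̈·cosθ/(M+m) = -0.347821347
Euler: x'=-0.486391858+0.017053·0.473296149=-0.478320739, ẋ'=0.473296149+0.017053·-0.347821347=0.467364752
       θ'=-0.265276337+0.017053·1.735964732=-0.235672930, θ̇'=1.735964732+0.017053·-1.979916096=1.702201223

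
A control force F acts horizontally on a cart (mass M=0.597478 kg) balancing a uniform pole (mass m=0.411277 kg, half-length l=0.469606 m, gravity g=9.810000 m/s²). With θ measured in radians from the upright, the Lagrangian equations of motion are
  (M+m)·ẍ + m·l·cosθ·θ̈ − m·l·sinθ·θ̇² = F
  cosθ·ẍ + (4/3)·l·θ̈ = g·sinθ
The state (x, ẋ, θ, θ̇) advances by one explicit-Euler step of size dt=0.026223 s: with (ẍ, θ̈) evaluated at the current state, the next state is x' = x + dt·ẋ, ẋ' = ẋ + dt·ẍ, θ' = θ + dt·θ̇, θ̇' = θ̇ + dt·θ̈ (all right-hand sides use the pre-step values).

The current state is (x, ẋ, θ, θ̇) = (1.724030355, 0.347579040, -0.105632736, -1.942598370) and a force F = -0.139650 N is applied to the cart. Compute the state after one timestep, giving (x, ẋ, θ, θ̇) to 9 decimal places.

(1.733144920, 0.351334131, -0.156573493, -1.991880254)

sinθ=-0.105436399, cosθ=0.994426048
temp = (F + m·l·θ̇²·sinθ)/(M+m) = (-0.139650 + -0.076846601)/1.008755 = -0.214617624
θ̈ = (g·sinθ − cosθ·temp)/(l·(4/3 − m·cos²θ/(M+m))) = -1.879338139
ẍ = temp − m·l·θ̈·cosθ/(M+m) = 0.143198394
Euler: x'=1.724030355+0.026223·0.347579040=1.733144920, ẋ'=0.347579040+0.026223·0.143198394=0.351334131
       θ'=-0.105632736+0.026223·-1.942598370=-0.156573493, θ̇'=-1.942598370+0.026223·-1.879338139=-1.991880254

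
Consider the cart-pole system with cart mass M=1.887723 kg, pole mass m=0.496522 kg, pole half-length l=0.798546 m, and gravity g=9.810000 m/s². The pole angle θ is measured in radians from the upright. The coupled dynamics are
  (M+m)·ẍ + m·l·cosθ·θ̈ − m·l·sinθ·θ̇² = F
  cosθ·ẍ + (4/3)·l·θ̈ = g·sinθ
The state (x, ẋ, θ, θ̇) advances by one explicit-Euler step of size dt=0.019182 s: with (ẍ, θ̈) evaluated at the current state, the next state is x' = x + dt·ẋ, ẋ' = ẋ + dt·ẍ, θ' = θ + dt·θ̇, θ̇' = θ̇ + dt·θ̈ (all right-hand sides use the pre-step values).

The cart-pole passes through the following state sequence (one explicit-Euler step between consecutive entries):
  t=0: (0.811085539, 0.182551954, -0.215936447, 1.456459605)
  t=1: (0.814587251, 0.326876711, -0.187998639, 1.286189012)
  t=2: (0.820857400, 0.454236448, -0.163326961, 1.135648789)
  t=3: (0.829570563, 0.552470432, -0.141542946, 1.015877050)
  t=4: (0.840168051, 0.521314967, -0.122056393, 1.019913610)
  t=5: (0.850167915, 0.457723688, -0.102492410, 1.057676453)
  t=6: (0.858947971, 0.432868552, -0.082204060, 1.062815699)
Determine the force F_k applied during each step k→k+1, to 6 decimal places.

step 0→1:
  ẍ = (ẋ'−ẋ)/dt = (0.326876711−0.182551954)/0.019182 = 7.523968
  θ̈ = (θ̇'−θ̇)/dt = (1.286189012−1.456459605)/0.019182 = -8.876582
  sinθ=-0.214262, cosθ=0.976776
  F = (M+m)·ẍ + m·l·cosθ·θ̈ − m·l·sinθ·θ̇² = 17.938983 + -3.437789 − -0.180211 = 14.681405
step 1→2:
  ẍ = (ẋ'−ẋ)/dt = (0.454236448−0.326876711)/0.019182 = 6.639544
  θ̈ = (θ̇'−θ̇)/dt = (1.135648789−1.286189012)/0.019182 = -7.847994
  sinθ=-0.186893, cosθ=0.982380
  F = (M+m)·ẍ + m·l·cosθ·θ̈ − m·l·sinθ·θ̇² = 15.830300 + -3.056868 − -0.122586 = 12.896018
step 2→3:
  ẍ = (ẋ'−ẋ)/dt = (0.552470432−0.454236448)/0.019182 = 5.121154
  θ̈ = (θ̇'−θ̇)/dt = (1.015877050−1.135648789)/0.019182 = -6.243965
  sinθ=-0.162602, cosθ=0.986692
  F = (M+m)·ẍ + m·l·cosθ·θ̈ − m·l·sinθ·θ̇² = 12.210087 + -2.442758 − -0.083148 = 9.850477
step 3→4:
  ẍ = (ẋ'−ẋ)/dt = (0.521314967−0.552470432)/0.019182 = -1.624203
  θ̈ = (θ̇'−θ̇)/dt = (1.019913610−1.015877050)/0.019182 = 0.210435
  sinθ=-0.141071, cosθ=0.990000
  F = (M+m)·ẍ + m·l·cosθ·θ̈ − m·l·sinθ·θ̇² = -3.872498 + 0.082602 − -0.057724 = -3.732172
step 4→5:
  ẍ = (ẋ'−ẋ)/dt = (0.457723688−0.521314967)/0.019182 = -3.315154
  θ̈ = (θ̇'−θ̇)/dt = (1.057676453−1.019913610)/0.019182 = 1.968660
  sinθ=-0.121754, cosθ=0.992560
  F = (M+m)·ẍ + m·l·cosθ·θ̈ − m·l·sinθ·θ̇² = -7.904139 + 0.774758 − -0.050217 = -7.079164
step 5→6:
  ẍ = (ẋ'−ẋ)/dt = (0.432868552−0.457723688)/0.019182 = -1.295753
  θ̈ = (θ̇'−θ̇)/dt = (1.062815699−1.057676453)/0.019182 = 0.267920
  sinθ=-0.102313, cosθ=0.994752
  F = (M+m)·ẍ + m·l·cosθ·θ̈ − m·l·sinθ·θ̇² = -3.089393 + 0.105672 − -0.045381 = -2.938340

F_0 = 14.681405 N
F_1 = 12.896018 N
F_2 = 9.850477 N
F_3 = -3.732172 N
F_4 = -7.079164 N
F_5 = -2.938340 N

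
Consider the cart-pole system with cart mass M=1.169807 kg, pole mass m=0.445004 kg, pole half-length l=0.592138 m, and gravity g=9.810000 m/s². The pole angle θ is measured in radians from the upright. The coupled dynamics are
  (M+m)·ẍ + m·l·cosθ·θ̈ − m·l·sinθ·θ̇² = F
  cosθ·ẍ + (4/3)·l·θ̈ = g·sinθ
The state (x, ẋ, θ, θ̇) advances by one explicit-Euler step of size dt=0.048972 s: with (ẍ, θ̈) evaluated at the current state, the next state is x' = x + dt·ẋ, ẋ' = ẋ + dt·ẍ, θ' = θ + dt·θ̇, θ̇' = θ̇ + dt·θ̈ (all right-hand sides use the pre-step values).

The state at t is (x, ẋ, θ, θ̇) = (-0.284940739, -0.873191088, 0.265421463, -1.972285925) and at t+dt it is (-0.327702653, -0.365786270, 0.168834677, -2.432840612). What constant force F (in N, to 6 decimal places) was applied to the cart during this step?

F = 14.071047 N

ẍ = (ẋ'−ẋ)/dt = (-0.365786270−-0.873191088)/0.048972 = 10.361121
θ̈ = (θ̇'−θ̇)/dt = (-2.432840612−-1.972285925)/0.048972 = -9.404449
sinθ=0.262316, cosθ=0.964982
F = (M+m)·ẍ + m·l·cosθ·θ̈ − m·l·sinθ·θ̇² = 16.731252 + -2.391330 − 0.268876 = 14.071047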